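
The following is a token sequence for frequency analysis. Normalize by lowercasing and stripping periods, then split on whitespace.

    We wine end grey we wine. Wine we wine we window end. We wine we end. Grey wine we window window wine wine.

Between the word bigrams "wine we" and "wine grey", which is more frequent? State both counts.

"wine we": 4 occurrences
"wine grey": 0 occurrences

"wine we" (4 vs 0)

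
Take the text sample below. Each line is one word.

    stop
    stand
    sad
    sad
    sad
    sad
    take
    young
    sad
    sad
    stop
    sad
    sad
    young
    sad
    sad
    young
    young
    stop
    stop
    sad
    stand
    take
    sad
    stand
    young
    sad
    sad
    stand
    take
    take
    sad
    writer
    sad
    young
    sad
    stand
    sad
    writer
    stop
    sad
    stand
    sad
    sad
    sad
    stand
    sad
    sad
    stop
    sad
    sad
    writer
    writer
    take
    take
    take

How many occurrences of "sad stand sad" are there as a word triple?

3

Scanning the 54 overlapping trigram windows for "sad stand sad":
  position 36–38: sad stand sad
  position 41–43: sad stand sad
  position 45–47: sad stand sad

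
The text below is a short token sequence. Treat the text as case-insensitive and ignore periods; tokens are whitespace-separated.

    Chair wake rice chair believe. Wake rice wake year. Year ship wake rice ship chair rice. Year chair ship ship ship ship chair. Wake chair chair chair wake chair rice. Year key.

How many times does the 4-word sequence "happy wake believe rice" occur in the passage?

0

Scanning the 29 overlapping 4-gram windows for "happy wake believe rice":
  (none found)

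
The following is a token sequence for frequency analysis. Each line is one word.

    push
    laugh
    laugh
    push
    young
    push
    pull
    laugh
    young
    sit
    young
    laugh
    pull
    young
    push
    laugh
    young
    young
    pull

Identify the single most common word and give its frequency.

Unigram frequencies (highest first):
  young: 6
  laugh: 5
  push: 4
  pull: 3
  sit: 1

"young", 6 times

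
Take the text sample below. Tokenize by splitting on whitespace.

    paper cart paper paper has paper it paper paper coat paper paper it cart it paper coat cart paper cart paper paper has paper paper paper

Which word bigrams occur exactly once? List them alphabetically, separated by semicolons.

cart it; coat cart; coat paper; it cart

Bigram counts meeting the condition (exactly once):
  cart it: 1
  coat cart: 1
  coat paper: 1
  it cart: 1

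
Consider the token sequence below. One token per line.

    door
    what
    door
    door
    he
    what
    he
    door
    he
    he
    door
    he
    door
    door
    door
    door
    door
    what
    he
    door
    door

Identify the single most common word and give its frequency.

"door", 12 times

Unigram frequencies (highest first):
  door: 12
  he: 6
  what: 3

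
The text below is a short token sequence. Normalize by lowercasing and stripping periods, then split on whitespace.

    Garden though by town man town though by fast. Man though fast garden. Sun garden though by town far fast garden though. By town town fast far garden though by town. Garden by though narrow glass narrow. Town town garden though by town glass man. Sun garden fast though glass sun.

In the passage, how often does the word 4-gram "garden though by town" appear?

Scanning the 48 overlapping 4-gram windows for "garden though by town":
  position 1–4: garden though by town
  position 15–18: garden though by town
  position 21–24: garden though by town
  position 28–31: garden though by town
  position 40–43: garden though by town

5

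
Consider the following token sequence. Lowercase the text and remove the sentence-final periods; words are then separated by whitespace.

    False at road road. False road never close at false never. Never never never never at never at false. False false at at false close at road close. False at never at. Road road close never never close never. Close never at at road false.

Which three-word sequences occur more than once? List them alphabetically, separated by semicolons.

at never at; at road road; never close never; never never never

Trigram counts meeting the condition (more than once):
  at never at: 2
  at road road: 2
  never close never: 2
  never never never: 3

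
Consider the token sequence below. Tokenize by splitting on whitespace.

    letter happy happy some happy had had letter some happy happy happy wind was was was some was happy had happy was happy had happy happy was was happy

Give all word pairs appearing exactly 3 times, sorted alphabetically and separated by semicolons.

happy had; was happy; was was

Bigram counts meeting the condition (exactly 3 times):
  happy had: 3
  was happy: 3
  was was: 3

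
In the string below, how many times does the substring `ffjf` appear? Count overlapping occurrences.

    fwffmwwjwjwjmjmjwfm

0

Sliding a length-4 window over the 19 characters (16 positions):
  (no match at any position)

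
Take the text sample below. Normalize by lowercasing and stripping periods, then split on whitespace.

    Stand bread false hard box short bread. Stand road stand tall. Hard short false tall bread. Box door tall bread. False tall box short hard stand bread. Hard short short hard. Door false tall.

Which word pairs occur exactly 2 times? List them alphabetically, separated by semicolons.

box short; bread false; hard short; short hard; stand bread; tall bread

Bigram counts meeting the condition (exactly 2 times):
  box short: 2
  bread false: 2
  hard short: 2
  short hard: 2
  stand bread: 2
  tall bread: 2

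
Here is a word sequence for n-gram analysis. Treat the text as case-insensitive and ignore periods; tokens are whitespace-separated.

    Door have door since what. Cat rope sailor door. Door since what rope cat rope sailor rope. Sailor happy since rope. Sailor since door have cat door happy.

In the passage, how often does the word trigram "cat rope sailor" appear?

2

Scanning the 26 overlapping trigram windows for "cat rope sailor":
  position 6–8: cat rope sailor
  position 14–16: cat rope sailor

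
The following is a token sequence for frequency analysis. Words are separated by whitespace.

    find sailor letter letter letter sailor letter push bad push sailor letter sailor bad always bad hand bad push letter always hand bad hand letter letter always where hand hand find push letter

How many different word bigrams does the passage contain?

22

33 tokens → 32 bigram windows in total.
Repeated bigrams (each contributes count−1 duplicates):
  letter letter: 3
  sailor letter: 3
  bad hand: 2
  bad push: 2
  hand bad: 2
  letter always: 2
  letter sailor: 2
  push letter: 2
10 duplicate windows → 32 − 10 = 22 distinct.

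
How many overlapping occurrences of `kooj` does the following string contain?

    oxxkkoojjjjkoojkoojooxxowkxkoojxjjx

4

Sliding a length-4 window over the 35 characters (32 positions):
  position 5–8: kooj
  position 12–15: kooj
  position 16–19: kooj
  position 28–31: kooj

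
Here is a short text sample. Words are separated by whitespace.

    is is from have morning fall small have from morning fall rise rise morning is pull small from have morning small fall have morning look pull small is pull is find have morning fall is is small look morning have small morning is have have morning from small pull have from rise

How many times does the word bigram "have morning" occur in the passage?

Scanning the 51 overlapping bigram windows for "have morning":
  position 4–5: have morning
  position 19–20: have morning
  position 23–24: have morning
  position 32–33: have morning
  position 45–46: have morning

5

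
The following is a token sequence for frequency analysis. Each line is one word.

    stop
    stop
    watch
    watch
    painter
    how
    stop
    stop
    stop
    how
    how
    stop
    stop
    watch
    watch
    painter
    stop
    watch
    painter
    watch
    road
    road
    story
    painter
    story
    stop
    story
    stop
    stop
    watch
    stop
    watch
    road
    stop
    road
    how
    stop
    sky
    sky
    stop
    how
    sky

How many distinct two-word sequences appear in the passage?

25

42 tokens → 41 bigram windows in total.
Repeated bigrams (each contributes count−1 duplicates):
  stop stop: 5
  stop watch: 5
  how stop: 3
  watch painter: 3
  stop how: 2
  story stop: 2
  watch road: 2
  watch watch: 2
16 duplicate windows → 41 − 16 = 25 distinct.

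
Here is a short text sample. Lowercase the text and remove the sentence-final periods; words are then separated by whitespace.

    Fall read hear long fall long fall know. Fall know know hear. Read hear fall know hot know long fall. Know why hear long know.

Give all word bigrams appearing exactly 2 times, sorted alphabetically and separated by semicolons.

hear long; read hear

Bigram counts meeting the condition (exactly 2 times):
  hear long: 2
  read hear: 2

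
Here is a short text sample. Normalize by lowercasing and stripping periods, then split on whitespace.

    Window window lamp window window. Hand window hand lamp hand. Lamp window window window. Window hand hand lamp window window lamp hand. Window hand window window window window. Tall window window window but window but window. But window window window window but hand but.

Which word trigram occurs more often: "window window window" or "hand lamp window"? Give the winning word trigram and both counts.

"window window window": 7 occurrences
"hand lamp window": 2 occurrences

"window window window" (7 vs 2)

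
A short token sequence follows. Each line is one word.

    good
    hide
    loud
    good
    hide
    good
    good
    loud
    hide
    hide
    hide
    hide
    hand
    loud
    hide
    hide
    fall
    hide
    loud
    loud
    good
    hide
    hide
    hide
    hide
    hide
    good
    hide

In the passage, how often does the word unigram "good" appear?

Scanning the 28 tokens for "good":
  position 1: good
  position 4: good
  position 6: good
  position 7: good
  position 21: good
  position 27: good

6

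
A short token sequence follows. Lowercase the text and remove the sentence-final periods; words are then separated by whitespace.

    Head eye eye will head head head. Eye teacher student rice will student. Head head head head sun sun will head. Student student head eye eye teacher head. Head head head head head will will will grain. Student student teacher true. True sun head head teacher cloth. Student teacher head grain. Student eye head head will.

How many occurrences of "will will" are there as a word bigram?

2

Scanning the 55 overlapping bigram windows for "will will":
  position 34–35: will will
  position 35–36: will will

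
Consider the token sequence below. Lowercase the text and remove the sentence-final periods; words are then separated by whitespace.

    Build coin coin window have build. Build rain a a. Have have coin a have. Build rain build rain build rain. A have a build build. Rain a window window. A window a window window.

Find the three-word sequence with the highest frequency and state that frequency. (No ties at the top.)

Trigram frequencies (highest first):
  build rain a: 3
  build build rain: 2
  build rain build: 2
  rain build rain: 2
  a window window: 2
  window a window: 2
  … (20 more, each ≤ 1)

"build rain a", 3 times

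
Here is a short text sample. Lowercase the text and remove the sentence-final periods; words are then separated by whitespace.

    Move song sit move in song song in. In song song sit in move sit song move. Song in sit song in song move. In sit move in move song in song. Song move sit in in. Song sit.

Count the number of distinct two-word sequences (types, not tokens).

39 tokens → 38 bigram windows in total.
Repeated bigrams (each contributes count−1 duplicates):
  in song: 5
  song in: 4
  move in: 3
  move song: 3
  song move: 3
  song sit: 3
  song song: 3
  in in: 2
  … (6 more repeated)
24 duplicate windows → 38 − 24 = 14 distinct.

14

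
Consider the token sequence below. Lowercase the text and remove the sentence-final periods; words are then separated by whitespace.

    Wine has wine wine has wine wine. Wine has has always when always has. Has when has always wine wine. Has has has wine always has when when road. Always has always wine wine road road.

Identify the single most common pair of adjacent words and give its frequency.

Bigram frequencies (highest first):
  wine wine: 5
  wine has: 4
  has has: 4
  has wine: 3
  has always: 3
  always has: 3
  … (11 more, each ≤ 2)

"wine wine", 5 times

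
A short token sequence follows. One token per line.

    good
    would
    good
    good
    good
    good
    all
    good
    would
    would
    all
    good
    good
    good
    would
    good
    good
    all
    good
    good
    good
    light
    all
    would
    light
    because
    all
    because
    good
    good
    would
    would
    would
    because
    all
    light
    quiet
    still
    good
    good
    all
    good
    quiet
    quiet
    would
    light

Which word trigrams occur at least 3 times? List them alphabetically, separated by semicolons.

Trigram counts meeting the condition (at least 3 times):
  good all good: 3
  good good all: 3
  good good good: 4

good all good; good good all; good good good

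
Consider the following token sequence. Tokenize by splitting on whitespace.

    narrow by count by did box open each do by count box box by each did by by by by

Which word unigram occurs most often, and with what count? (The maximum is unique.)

Unigram frequencies (highest first):
  by: 8
  box: 3
  count: 2
  did: 2
  each: 2
  narrow: 1
  … (2 more, each ≤ 1)

"by", 8 times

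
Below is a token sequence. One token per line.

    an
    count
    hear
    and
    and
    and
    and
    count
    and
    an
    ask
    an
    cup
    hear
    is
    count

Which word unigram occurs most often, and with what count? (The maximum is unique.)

Unigram frequencies (highest first):
  and: 5
  an: 3
  count: 3
  hear: 2
  ask: 1
  cup: 1
  … (1 more, each ≤ 1)

"and", 5 times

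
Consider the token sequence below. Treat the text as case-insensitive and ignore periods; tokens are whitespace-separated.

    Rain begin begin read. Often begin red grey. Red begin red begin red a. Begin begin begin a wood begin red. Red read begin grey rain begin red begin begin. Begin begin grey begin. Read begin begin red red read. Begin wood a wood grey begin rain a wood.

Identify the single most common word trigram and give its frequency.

Trigram frequencies (highest first):
  begin begin begin: 3
  red begin red: 2
  begin red begin: 2
  begin red red: 2
  red red read: 2
  red read begin: 2
  … (34 more, each ≤ 1)

"begin begin begin", 3 times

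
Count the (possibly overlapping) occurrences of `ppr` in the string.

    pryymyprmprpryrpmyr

0

Sliding a length-3 window over the 19 characters (17 positions):
  (no match at any position)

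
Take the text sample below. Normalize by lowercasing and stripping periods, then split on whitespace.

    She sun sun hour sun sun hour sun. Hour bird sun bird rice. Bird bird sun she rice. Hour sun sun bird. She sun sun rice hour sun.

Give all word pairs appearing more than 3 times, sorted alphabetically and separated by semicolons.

Bigram counts meeting the condition (more than 3 times):
  hour sun: 4
  sun sun: 4

hour sun; sun sun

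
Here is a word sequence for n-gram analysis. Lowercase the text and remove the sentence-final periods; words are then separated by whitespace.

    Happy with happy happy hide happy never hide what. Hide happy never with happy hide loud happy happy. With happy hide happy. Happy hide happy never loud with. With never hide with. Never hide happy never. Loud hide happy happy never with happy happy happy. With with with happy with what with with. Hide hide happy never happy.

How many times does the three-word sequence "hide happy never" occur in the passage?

5

Scanning the 56 overlapping trigram windows for "hide happy never":
  position 5–7: hide happy never
  position 10–12: hide happy never
  position 24–26: hide happy never
  position 34–36: hide happy never
  position 55–57: hide happy never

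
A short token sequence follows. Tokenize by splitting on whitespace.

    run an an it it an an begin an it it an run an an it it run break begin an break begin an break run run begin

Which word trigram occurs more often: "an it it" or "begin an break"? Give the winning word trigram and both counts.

"an it it" (3 vs 2)

"an it it": 3 occurrences
"begin an break": 2 occurrences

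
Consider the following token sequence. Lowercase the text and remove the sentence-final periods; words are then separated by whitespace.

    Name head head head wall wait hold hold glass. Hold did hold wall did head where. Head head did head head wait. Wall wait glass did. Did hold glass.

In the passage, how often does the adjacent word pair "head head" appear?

Scanning the 28 overlapping bigram windows for "head head":
  position 2–3: head head
  position 3–4: head head
  position 17–18: head head
  position 20–21: head head

4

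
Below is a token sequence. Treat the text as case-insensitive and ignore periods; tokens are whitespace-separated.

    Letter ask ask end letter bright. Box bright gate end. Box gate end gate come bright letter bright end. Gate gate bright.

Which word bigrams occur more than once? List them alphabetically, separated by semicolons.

Bigram counts meeting the condition (more than once):
  end gate: 2
  gate end: 2
  letter bright: 2

end gate; gate end; letter bright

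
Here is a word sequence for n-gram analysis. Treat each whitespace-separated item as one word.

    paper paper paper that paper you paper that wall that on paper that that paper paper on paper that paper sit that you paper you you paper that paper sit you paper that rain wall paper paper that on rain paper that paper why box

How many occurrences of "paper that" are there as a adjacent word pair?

Scanning the 44 overlapping bigram windows for "paper that":
  position 3–4: paper that
  position 7–8: paper that
  position 12–13: paper that
  position 18–19: paper that
  position 27–28: paper that
  position 32–33: paper that
  position 37–38: paper that
  position 41–42: paper that

8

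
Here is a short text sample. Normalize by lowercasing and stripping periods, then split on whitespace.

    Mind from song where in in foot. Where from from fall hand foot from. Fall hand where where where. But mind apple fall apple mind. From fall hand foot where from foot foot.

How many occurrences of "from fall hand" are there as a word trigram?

3

Scanning the 31 overlapping trigram windows for "from fall hand":
  position 10–12: from fall hand
  position 14–16: from fall hand
  position 26–28: from fall hand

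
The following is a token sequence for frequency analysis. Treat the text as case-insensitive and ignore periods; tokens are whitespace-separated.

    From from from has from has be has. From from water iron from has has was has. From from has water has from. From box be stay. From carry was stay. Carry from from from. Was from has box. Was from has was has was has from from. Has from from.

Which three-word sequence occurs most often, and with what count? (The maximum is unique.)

"has from from", 5 times

Trigram frequencies (highest first):
  has from from: 5
  from from has: 3
  has was has: 3
  from from from: 2
  from has from: 2
  was has from: 2
  … (31 more, each ≤ 2)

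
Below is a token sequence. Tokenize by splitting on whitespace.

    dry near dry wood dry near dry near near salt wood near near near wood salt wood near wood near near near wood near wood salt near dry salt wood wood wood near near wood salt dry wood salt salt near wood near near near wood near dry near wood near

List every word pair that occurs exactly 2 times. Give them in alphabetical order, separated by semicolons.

Bigram counts meeting the condition (exactly 2 times):
  dry wood: 2
  salt near: 2
  wood wood: 2

dry wood; salt near; wood wood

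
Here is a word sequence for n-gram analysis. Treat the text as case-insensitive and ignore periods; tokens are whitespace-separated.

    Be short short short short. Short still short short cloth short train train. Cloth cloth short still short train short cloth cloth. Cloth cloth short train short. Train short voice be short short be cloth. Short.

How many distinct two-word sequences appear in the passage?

15

36 tokens → 35 bigram windows in total.
Repeated bigrams (each contributes count−1 duplicates):
  short short: 6
  cloth cloth: 4
  cloth short: 4
  short train: 4
  train short: 3
  be short: 2
  short cloth: 2
  short still: 2
  … (1 more repeated)
20 duplicate windows → 35 − 20 = 15 distinct.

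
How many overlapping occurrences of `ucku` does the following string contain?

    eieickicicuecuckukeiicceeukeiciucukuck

Sliding a length-4 window over the 38 characters (35 positions):
  position 14–17: ucku

1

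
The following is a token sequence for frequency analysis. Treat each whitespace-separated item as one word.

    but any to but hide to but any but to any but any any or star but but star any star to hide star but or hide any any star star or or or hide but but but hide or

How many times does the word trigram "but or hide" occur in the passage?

1

Scanning the 38 overlapping trigram windows for "but or hide":
  position 25–27: but or hide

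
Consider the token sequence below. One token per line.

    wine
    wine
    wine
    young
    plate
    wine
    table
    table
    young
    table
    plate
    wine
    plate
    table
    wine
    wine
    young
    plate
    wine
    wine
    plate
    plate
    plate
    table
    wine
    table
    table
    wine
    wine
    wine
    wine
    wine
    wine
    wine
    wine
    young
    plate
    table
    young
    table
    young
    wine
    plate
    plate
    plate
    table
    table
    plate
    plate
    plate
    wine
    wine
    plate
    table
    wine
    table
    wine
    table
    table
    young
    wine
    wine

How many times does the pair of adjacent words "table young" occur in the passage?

4

Scanning the 61 overlapping bigram windows for "table young":
  position 8–9: table young
  position 38–39: table young
  position 40–41: table young
  position 59–60: table young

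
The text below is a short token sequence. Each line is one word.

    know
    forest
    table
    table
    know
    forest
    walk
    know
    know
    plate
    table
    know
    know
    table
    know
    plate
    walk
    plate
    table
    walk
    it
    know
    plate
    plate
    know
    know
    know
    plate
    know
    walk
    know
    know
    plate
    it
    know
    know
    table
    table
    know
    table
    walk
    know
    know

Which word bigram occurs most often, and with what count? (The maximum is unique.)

"know know", 7 times

Bigram frequencies (highest first):
  know know: 7
  know plate: 5
  table know: 4
  walk know: 3
  know table: 3
  know forest: 2
  … (13 more, each ≤ 2)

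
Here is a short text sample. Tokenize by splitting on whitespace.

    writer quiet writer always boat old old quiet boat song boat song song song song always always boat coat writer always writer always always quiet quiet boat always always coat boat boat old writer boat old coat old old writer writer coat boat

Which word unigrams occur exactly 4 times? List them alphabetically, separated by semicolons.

Unigram counts meeting the condition (exactly 4 times):
  coat: 4
  quiet: 4

coat; quiet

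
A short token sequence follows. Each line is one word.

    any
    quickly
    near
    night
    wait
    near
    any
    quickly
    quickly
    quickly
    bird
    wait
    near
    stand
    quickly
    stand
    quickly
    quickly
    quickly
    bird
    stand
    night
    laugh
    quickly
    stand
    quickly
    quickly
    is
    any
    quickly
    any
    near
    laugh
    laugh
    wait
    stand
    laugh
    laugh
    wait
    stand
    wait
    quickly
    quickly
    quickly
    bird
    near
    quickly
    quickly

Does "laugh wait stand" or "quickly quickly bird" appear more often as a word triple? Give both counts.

"quickly quickly bird" (3 vs 2)

"laugh wait stand": 2 occurrences
"quickly quickly bird": 3 occurrences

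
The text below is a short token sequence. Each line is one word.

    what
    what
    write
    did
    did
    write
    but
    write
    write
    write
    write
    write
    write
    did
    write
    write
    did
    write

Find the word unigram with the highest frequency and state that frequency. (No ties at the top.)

Unigram frequencies (highest first):
  write: 11
  did: 4
  what: 2
  but: 1

"write", 11 times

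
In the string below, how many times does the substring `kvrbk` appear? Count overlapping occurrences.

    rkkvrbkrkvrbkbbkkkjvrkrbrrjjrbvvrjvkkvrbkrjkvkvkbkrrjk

Sliding a length-5 window over the 54 characters (50 positions):
  position 3–7: kvrbk
  position 9–13: kvrbk
  position 37–41: kvrbk

3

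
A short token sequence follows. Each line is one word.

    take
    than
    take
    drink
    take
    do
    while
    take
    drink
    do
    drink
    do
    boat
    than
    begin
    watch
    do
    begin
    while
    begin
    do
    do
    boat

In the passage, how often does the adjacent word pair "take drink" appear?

2

Scanning the 22 overlapping bigram windows for "take drink":
  position 3–4: take drink
  position 8–9: take drink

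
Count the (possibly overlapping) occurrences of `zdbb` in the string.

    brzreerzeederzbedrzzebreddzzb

Sliding a length-4 window over the 29 characters (26 positions):
  (no match at any position)

0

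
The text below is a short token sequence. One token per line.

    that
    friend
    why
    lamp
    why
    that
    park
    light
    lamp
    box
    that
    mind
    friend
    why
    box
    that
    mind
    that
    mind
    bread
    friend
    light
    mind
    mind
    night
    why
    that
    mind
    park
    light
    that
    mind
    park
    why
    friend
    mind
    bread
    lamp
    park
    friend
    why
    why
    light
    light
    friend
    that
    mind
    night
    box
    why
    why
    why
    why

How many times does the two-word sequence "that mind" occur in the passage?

Scanning the 52 overlapping bigram windows for "that mind":
  position 11–12: that mind
  position 16–17: that mind
  position 18–19: that mind
  position 27–28: that mind
  position 31–32: that mind
  position 46–47: that mind

6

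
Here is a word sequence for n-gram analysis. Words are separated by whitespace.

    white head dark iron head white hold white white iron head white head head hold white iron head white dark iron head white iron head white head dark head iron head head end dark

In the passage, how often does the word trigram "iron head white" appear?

5

Scanning the 32 overlapping trigram windows for "iron head white":
  position 4–6: iron head white
  position 10–12: iron head white
  position 17–19: iron head white
  position 21–23: iron head white
  position 24–26: iron head white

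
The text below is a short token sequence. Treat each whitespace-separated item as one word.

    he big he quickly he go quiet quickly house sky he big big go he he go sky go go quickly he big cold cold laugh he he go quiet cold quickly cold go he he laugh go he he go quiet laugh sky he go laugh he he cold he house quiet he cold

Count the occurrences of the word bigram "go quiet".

Scanning the 54 overlapping bigram windows for "go quiet":
  position 6–7: go quiet
  position 29–30: go quiet
  position 41–42: go quiet

3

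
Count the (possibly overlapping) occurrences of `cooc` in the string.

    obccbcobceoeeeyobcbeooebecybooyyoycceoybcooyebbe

0

Sliding a length-4 window over the 48 characters (45 positions):
  (no match at any position)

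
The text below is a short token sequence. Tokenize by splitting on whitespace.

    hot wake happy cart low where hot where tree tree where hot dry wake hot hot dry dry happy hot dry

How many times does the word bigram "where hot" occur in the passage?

Scanning the 20 overlapping bigram windows for "where hot":
  position 6–7: where hot
  position 11–12: where hot

2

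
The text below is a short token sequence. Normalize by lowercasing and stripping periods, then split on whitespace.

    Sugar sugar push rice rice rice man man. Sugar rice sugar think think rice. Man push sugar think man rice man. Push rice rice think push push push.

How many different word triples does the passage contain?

28 tokens → 26 trigram windows in total.
Repeated trigrams (each contributes count−1 duplicates):
  push rice rice: 2
  rice man push: 2
2 duplicate windows → 26 − 2 = 24 distinct.

24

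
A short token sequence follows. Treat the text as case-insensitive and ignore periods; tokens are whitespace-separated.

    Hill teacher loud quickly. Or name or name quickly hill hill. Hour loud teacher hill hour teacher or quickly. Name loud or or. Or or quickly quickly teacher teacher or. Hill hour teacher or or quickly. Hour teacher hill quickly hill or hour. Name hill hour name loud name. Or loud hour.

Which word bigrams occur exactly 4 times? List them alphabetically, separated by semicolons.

hill hour; or or

Bigram counts meeting the condition (exactly 4 times):
  hill hour: 4
  or or: 4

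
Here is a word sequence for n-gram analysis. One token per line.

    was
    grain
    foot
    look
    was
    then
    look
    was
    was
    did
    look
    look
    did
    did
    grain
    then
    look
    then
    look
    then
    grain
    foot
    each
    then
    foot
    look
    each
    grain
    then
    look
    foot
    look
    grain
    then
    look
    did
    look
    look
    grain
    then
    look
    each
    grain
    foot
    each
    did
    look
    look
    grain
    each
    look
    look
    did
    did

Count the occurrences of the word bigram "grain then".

Scanning the 53 overlapping bigram windows for "grain then":
  position 15–16: grain then
  position 28–29: grain then
  position 33–34: grain then
  position 39–40: grain then

4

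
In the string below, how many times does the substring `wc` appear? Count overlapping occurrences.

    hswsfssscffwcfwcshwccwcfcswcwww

5

Sliding a length-2 window over the 31 characters (30 positions):
  position 12–13: wc
  position 15–16: wc
  position 19–20: wc
  position 22–23: wc
  position 27–28: wc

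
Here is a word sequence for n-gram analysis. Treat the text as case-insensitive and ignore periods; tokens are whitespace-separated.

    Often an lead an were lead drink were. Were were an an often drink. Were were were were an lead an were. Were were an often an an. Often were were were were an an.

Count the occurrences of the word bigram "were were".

Scanning the 34 overlapping bigram windows for "were were":
  position 8–9: were were
  position 9–10: were were
  position 15–16: were were
  position 16–17: were were
  position 17–18: were were
  position 22–23: were were
  position 23–24: were were
  position 30–31: were were
  position 31–32: were were
  position 32–33: were were

10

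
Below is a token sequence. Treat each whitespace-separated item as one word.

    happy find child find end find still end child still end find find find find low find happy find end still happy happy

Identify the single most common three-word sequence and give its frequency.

Trigram frequencies (highest first):
  find find find: 2
  happy find child: 1
  find child find: 1
  child find end: 1
  find end find: 1
  end find still: 1
  … (14 more, each ≤ 1)

"find find find", 2 times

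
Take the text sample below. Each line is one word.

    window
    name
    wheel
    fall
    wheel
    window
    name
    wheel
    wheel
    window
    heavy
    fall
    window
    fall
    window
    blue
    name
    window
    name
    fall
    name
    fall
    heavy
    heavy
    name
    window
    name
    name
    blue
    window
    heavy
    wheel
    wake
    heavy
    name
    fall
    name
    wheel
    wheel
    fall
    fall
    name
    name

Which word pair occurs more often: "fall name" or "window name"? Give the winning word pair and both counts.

"fall name": 3 occurrences
"window name": 4 occurrences

"window name" (4 vs 3)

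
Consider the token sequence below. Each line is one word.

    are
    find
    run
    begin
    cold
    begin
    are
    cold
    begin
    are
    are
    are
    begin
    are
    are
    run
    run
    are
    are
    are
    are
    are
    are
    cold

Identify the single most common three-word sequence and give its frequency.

Trigram frequencies (highest first):
  are are are: 5
  cold begin are: 2
  begin are are: 2
  are find run: 1
  find run begin: 1
  run begin cold: 1
  … (10 more, each ≤ 1)

"are are are", 5 times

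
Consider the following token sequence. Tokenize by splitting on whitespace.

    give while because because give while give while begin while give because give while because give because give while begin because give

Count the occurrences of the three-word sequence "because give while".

3

Scanning the 20 overlapping trigram windows for "because give while":
  position 4–6: because give while
  position 12–14: because give while
  position 17–19: because give while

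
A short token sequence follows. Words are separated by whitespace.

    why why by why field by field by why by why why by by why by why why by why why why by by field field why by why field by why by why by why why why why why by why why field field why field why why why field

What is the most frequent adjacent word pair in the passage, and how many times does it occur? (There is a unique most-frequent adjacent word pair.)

Bigram frequencies (highest first):
  why why: 12
  by why: 11
  why by: 10
  why field: 5
  field by: 3
  field why: 3
  … (3 more, each ≤ 2)

"why why", 12 times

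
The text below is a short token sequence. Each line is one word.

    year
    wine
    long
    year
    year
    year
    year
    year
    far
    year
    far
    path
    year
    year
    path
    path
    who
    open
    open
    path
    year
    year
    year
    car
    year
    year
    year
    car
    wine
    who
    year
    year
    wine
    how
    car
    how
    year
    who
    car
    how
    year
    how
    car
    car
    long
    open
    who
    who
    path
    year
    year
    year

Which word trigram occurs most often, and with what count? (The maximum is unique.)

"year year year", 6 times

Trigram frequencies (highest first):
  year year year: 6
  path year year: 3
  year year car: 2
  car how year: 2
  year wine long: 1
  wine long year: 1
  … (35 more, each ≤ 1)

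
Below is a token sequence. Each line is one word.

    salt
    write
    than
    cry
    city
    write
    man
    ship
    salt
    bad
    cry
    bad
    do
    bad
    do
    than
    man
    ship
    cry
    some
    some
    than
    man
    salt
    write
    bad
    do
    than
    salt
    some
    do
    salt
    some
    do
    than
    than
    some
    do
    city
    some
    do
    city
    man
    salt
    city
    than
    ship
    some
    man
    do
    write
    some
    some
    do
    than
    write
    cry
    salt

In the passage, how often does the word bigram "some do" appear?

Scanning the 57 overlapping bigram windows for "some do":
  position 30–31: some do
  position 33–34: some do
  position 37–38: some do
  position 40–41: some do
  position 53–54: some do

5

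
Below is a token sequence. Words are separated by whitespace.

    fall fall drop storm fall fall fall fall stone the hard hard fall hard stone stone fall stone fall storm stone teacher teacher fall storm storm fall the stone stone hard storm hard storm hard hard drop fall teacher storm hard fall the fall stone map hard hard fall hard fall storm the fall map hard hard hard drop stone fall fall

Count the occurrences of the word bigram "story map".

Scanning the 61 overlapping bigram windows for "story map":
  (none found)

0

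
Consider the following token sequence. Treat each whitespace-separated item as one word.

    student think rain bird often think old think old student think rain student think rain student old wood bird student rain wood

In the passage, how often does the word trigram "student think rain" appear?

Scanning the 20 overlapping trigram windows for "student think rain":
  position 1–3: student think rain
  position 10–12: student think rain
  position 13–15: student think rain

3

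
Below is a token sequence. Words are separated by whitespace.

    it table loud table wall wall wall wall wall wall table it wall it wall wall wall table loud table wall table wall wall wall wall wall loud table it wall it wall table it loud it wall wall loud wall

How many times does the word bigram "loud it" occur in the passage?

1

Scanning the 40 overlapping bigram windows for "loud it":
  position 36–37: loud it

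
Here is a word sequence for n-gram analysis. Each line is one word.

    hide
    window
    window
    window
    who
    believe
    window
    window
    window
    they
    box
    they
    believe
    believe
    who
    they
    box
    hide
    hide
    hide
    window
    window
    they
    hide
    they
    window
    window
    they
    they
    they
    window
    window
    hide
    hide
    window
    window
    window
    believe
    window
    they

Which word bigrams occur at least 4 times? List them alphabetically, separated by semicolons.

Bigram counts meeting the condition (at least 4 times):
  window they: 4
  window window: 9

window they; window window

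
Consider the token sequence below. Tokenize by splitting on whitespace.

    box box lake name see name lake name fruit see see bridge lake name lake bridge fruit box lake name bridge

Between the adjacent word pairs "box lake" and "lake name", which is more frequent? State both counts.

"box lake": 2 occurrences
"lake name": 4 occurrences

"lake name" (4 vs 2)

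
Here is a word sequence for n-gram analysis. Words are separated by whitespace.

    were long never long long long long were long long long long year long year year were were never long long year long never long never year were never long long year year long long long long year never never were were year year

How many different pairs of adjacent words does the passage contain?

44 tokens → 43 bigram windows in total.
Repeated bigrams (each contributes count−1 duplicates):
  long long: 11
  long year: 5
  never long: 4
  long never: 3
  year long: 3
  year year: 3
  were long: 2
  were never: 2
  … (2 more repeated)
27 duplicate windows → 43 − 27 = 16 distinct.

16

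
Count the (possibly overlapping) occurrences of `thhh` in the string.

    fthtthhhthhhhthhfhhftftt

Sliding a length-4 window over the 24 characters (21 positions):
  position 5–8: thhh
  position 9–12: thhh

2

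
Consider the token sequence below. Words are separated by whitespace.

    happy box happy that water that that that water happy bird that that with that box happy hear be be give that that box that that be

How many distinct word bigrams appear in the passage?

19

27 tokens → 26 bigram windows in total.
Repeated bigrams (each contributes count−1 duplicates):
  that that: 5
  box happy: 2
  that box: 2
  that water: 2
7 duplicate windows → 26 − 7 = 19 distinct.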